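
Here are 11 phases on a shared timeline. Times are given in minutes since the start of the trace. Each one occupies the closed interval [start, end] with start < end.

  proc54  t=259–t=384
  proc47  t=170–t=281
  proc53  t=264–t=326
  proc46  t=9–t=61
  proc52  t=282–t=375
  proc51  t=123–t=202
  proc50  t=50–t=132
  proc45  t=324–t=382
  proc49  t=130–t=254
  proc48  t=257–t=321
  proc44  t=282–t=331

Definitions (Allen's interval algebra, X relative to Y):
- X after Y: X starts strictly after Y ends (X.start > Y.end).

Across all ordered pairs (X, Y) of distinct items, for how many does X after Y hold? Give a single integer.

32

Checking all 110 ordered pairs for relation 'after'; matching pairs in alphabetical order:
(proc44, proc46): proc44 after proc46 ✓
(proc44, proc47): proc44 after proc47 ✓
(proc44, proc49): proc44 after proc49 ✓
(proc44, proc50): proc44 after proc50 ✓
(proc44, proc51): proc44 after proc51 ✓
(proc45, proc46): proc45 after proc46 ✓
(proc45, proc47): proc45 after proc47 ✓
(proc45, proc48): proc45 after proc48 ✓
(proc45, proc49): proc45 after proc49 ✓
(proc45, proc50): proc45 after proc50 ✓
(proc45, proc51): proc45 after proc51 ✓
(proc47, proc46): proc47 after proc46 ✓
(proc47, proc50): proc47 after proc50 ✓
(proc48, proc46): proc48 after proc46 ✓
(proc48, proc49): proc48 after proc49 ✓
(proc48, proc50): proc48 after proc50 ✓
(proc48, proc51): proc48 after proc51 ✓
(proc49, proc46): proc49 after proc46 ✓
(proc51, proc46): proc51 after proc46 ✓
(proc52, proc46): proc52 after proc46 ✓
(proc52, proc47): proc52 after proc47 ✓
(proc52, proc49): proc52 after proc49 ✓
(proc52, proc50): proc52 after proc50 ✓
(proc52, proc51): proc52 after proc51 ✓
... plus 8 further pairs not listed.
Count: 32.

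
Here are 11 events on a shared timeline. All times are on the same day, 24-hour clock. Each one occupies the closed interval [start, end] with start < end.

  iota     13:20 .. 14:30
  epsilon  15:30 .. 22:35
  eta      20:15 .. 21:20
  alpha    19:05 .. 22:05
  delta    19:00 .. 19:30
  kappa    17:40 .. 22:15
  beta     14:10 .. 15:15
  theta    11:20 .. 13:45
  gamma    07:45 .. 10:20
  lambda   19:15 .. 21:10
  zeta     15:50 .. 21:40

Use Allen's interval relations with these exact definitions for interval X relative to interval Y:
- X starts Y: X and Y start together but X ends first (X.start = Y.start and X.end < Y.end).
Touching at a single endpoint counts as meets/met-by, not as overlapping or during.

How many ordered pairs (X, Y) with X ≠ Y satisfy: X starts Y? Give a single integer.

Checking all 110 ordered pairs for relation 'starts'; matching pairs in alphabetical order:
No pair satisfies it.
Count: 0.

0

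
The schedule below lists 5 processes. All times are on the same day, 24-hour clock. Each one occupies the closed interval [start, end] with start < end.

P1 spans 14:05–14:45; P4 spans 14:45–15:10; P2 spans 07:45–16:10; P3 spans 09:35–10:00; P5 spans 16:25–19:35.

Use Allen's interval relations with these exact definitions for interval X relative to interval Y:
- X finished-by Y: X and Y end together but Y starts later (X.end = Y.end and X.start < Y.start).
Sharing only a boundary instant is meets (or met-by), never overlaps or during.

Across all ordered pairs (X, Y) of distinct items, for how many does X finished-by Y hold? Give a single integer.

0

Checking all 20 ordered pairs for relation 'finished-by'; matching pairs in alphabetical order:
No pair satisfies it.
Count: 0.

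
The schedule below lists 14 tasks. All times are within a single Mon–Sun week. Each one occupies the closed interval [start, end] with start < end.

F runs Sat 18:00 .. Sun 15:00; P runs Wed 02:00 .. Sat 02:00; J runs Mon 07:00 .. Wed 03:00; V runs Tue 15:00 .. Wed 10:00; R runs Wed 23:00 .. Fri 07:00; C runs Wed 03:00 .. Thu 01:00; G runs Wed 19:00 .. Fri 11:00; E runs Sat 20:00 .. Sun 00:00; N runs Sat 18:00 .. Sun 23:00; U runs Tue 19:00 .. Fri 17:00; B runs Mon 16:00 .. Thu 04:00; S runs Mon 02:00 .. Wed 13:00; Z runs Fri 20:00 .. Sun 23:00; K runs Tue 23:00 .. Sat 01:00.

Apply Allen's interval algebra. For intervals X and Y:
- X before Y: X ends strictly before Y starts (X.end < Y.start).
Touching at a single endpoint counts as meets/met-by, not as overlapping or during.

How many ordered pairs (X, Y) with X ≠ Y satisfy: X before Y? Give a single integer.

Checking all 182 ordered pairs for relation 'before'; matching pairs in alphabetical order:
(B, E): B before E ✓
(B, F): B before F ✓
(B, N): B before N ✓
(B, Z): B before Z ✓
(C, E): C before E ✓
(C, F): C before F ✓
(C, N): C before N ✓
(C, Z): C before Z ✓
(G, E): G before E ✓
(G, F): G before F ✓
(G, N): G before N ✓
(G, Z): G before Z ✓
(J, E): J before E ✓
(J, F): J before F ✓
(J, G): J before G ✓
(J, N): J before N ✓
(J, R): J before R ✓
(J, Z): J before Z ✓
(K, E): K before E ✓
(K, F): K before F ✓
(K, N): K before N ✓
(P, E): P before E ✓
(P, F): P before F ✓
(P, N): P before N ✓
... plus 20 further pairs not listed.
Count: 44.

44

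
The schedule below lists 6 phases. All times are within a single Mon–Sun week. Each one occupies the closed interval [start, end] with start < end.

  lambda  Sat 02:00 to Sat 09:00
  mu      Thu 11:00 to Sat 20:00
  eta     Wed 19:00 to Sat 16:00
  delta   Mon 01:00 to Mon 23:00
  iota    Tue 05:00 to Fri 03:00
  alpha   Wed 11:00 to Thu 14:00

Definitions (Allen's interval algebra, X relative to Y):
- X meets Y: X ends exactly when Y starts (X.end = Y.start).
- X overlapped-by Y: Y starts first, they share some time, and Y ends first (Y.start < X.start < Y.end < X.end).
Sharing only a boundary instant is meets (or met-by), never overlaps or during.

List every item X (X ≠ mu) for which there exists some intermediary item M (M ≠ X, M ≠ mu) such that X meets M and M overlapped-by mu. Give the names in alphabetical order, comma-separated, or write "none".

Target mu = [Thu 11:00, Sat 20:00].
Intermediaries M with M overlapped-by mu: none.
Union: none.

none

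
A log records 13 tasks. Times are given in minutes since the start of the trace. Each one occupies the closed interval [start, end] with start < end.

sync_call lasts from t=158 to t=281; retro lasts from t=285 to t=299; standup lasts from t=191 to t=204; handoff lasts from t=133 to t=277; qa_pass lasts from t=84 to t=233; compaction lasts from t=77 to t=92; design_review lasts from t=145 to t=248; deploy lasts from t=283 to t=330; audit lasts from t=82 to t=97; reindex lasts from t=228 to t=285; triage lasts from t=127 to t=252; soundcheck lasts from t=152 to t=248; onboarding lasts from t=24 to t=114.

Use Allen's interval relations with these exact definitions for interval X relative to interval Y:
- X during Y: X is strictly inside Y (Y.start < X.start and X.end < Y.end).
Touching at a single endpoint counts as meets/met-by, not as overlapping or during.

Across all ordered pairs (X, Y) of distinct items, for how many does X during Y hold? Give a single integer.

13

Checking all 156 ordered pairs for relation 'during'; matching pairs in alphabetical order:
(audit, onboarding): audit during onboarding ✓
(compaction, onboarding): compaction during onboarding ✓
(design_review, handoff): design_review during handoff ✓
(design_review, triage): design_review during triage ✓
(retro, deploy): retro during deploy ✓
(soundcheck, handoff): soundcheck during handoff ✓
(soundcheck, triage): soundcheck during triage ✓
(standup, design_review): standup during design_review ✓
(standup, handoff): standup during handoff ✓
(standup, qa_pass): standup during qa_pass ✓
(standup, soundcheck): standup during soundcheck ✓
(standup, sync_call): standup during sync_call ✓
(standup, triage): standup during triage ✓
Count: 13.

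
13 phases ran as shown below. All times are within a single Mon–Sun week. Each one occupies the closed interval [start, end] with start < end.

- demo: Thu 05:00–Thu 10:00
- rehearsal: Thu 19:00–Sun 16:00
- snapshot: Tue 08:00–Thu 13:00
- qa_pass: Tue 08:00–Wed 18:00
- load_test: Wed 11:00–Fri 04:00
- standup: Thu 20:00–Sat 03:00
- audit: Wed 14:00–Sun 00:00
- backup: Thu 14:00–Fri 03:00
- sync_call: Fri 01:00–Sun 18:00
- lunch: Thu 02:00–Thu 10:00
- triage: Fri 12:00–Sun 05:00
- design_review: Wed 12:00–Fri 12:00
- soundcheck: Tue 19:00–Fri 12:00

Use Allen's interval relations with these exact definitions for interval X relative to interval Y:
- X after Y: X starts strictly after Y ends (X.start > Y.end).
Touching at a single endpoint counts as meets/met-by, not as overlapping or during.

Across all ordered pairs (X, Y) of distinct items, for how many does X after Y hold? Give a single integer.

24

Checking all 156 ordered pairs for relation 'after'; matching pairs in alphabetical order:
(backup, demo): backup after demo ✓
(backup, lunch): backup after lunch ✓
(backup, qa_pass): backup after qa_pass ✓
(backup, snapshot): backup after snapshot ✓
(demo, qa_pass): demo after qa_pass ✓
(lunch, qa_pass): lunch after qa_pass ✓
(rehearsal, demo): rehearsal after demo ✓
(rehearsal, lunch): rehearsal after lunch ✓
(rehearsal, qa_pass): rehearsal after qa_pass ✓
(rehearsal, snapshot): rehearsal after snapshot ✓
(standup, demo): standup after demo ✓
(standup, lunch): standup after lunch ✓
(standup, qa_pass): standup after qa_pass ✓
(standup, snapshot): standup after snapshot ✓
(sync_call, demo): sync_call after demo ✓
(sync_call, lunch): sync_call after lunch ✓
(sync_call, qa_pass): sync_call after qa_pass ✓
(sync_call, snapshot): sync_call after snapshot ✓
(triage, backup): triage after backup ✓
(triage, demo): triage after demo ✓
(triage, load_test): triage after load_test ✓
(triage, lunch): triage after lunch ✓
(triage, qa_pass): triage after qa_pass ✓
(triage, snapshot): triage after snapshot ✓
Count: 24.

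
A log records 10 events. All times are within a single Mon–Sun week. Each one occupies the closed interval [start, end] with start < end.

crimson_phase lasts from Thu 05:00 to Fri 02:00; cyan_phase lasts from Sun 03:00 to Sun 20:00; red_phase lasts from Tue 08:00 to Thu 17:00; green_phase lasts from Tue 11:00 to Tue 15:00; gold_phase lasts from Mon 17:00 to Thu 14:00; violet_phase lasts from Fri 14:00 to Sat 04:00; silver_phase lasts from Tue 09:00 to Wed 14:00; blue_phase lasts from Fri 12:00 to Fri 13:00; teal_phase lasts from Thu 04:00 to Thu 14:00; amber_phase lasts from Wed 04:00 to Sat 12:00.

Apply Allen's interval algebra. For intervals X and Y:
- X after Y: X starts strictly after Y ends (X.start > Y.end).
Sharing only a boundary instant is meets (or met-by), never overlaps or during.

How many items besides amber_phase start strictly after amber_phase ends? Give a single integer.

Target amber_phase = [Wed 04:00, Sat 12:00].
blue_phase [Fri 12:00, Fri 13:00] → during → no.
crimson_phase [Thu 05:00, Fri 02:00] → during → no.
cyan_phase [Sun 03:00, Sun 20:00] → after → counts.
gold_phase [Mon 17:00, Thu 14:00] → overlaps → no.
green_phase [Tue 11:00, Tue 15:00] → before → no.
red_phase [Tue 08:00, Thu 17:00] → overlaps → no.
silver_phase [Tue 09:00, Wed 14:00] → overlaps → no.
teal_phase [Thu 04:00, Thu 14:00] → during → no.
violet_phase [Fri 14:00, Sat 04:00] → during → no.
Total: 1.

1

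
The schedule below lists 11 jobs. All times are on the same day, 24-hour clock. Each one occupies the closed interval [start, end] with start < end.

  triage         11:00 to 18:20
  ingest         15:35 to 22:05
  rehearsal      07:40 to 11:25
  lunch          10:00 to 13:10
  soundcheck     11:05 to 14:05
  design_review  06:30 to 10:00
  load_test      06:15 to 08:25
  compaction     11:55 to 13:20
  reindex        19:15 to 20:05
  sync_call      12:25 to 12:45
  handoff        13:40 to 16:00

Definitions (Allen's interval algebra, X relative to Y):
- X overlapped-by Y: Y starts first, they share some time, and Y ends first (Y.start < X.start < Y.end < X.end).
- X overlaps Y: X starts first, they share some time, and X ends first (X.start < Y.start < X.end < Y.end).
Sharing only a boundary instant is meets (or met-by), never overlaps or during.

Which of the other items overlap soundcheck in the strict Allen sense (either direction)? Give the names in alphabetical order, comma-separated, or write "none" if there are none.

Target soundcheck = [11:05, 14:05].
compaction [11:55, 13:20] → during → no.
design_review [06:30, 10:00] → before → no.
handoff [13:40, 16:00] → overlapped-by → yes.
ingest [15:35, 22:05] → after → no.
load_test [06:15, 08:25] → before → no.
lunch [10:00, 13:10] → overlaps → yes.
rehearsal [07:40, 11:25] → overlaps → yes.
reindex [19:15, 20:05] → after → no.
sync_call [12:25, 12:45] → during → no.
triage [11:00, 18:20] → contains → no.
Result: handoff, lunch, rehearsal.

handoff, lunch, rehearsal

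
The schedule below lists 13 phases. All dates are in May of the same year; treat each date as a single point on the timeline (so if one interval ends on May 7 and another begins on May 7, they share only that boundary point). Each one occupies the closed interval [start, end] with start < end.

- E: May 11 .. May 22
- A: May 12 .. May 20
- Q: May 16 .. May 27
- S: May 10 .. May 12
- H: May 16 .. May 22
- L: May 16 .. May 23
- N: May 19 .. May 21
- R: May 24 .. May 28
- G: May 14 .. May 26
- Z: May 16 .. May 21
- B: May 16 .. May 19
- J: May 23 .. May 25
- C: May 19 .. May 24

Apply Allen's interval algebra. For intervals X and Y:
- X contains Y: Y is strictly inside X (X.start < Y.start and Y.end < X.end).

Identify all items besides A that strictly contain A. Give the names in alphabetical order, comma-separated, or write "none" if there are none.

E

Target A = [May 12, May 20].
B [May 16, May 19] → during → no.
C [May 19, May 24] → overlapped-by → no.
E [May 11, May 22] → contains → yes.
G [May 14, May 26] → overlapped-by → no.
H [May 16, May 22] → overlapped-by → no.
J [May 23, May 25] → after → no.
L [May 16, May 23] → overlapped-by → no.
N [May 19, May 21] → overlapped-by → no.
Q [May 16, May 27] → overlapped-by → no.
R [May 24, May 28] → after → no.
S [May 10, May 12] → meets → no.
Z [May 16, May 21] → overlapped-by → no.
Result: E.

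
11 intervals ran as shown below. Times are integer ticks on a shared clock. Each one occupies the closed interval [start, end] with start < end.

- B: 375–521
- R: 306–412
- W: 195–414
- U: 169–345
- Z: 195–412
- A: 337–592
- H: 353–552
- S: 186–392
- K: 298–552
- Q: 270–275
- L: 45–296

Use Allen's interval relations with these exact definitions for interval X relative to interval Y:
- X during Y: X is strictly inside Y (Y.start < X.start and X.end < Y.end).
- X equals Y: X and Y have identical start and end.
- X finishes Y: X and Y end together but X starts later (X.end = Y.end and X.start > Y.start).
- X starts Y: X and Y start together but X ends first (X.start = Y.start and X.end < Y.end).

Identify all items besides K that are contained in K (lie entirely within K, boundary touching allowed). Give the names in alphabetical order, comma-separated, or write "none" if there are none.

B, H, R

Target K = [298, 552].
A [337, 592] → overlapped-by → no.
B [375, 521] → during → yes.
H [353, 552] → finishes → yes.
L [45, 296] → before → no.
Q [270, 275] → before → no.
R [306, 412] → during → yes.
S [186, 392] → overlaps → no.
U [169, 345] → overlaps → no.
W [195, 414] → overlaps → no.
Z [195, 412] → overlaps → no.
Result: B, H, R.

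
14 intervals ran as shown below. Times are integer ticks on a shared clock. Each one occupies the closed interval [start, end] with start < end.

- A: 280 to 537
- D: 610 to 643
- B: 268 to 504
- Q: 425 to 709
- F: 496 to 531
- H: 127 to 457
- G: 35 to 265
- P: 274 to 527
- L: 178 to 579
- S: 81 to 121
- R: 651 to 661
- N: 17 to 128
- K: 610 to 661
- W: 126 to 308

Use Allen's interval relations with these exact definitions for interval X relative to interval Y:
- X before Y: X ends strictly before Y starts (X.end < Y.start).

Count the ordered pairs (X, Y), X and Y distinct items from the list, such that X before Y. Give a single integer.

53

Checking all 182 ordered pairs for relation 'before'; matching pairs in alphabetical order:
(A, D): A before D ✓
(A, K): A before K ✓
(A, R): A before R ✓
(B, D): B before D ✓
(B, K): B before K ✓
(B, R): B before R ✓
(D, R): D before R ✓
(F, D): F before D ✓
(F, K): F before K ✓
(F, R): F before R ✓
(G, A): G before A ✓
(G, B): G before B ✓
(G, D): G before D ✓
(G, F): G before F ✓
(G, K): G before K ✓
(G, P): G before P ✓
(G, Q): G before Q ✓
(G, R): G before R ✓
(H, D): H before D ✓
(H, F): H before F ✓
(H, K): H before K ✓
(H, R): H before R ✓
(L, D): L before D ✓
(L, K): L before K ✓
... plus 29 further pairs not listed.
Count: 53.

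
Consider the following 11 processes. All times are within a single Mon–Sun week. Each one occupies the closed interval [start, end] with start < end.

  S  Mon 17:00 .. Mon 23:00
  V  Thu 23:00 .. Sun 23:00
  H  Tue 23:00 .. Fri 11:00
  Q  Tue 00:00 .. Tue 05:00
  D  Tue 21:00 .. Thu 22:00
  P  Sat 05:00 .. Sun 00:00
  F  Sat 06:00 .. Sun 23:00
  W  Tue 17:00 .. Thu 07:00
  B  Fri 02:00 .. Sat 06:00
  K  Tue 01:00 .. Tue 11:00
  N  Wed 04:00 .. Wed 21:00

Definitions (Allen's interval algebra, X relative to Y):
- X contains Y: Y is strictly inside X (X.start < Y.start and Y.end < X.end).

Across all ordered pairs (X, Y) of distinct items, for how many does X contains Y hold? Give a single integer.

Checking all 110 ordered pairs for relation 'contains'; matching pairs in alphabetical order:
(D, N): D contains N ✓
(H, N): H contains N ✓
(V, B): V contains B ✓
(V, P): V contains P ✓
(W, N): W contains N ✓
Count: 5.

5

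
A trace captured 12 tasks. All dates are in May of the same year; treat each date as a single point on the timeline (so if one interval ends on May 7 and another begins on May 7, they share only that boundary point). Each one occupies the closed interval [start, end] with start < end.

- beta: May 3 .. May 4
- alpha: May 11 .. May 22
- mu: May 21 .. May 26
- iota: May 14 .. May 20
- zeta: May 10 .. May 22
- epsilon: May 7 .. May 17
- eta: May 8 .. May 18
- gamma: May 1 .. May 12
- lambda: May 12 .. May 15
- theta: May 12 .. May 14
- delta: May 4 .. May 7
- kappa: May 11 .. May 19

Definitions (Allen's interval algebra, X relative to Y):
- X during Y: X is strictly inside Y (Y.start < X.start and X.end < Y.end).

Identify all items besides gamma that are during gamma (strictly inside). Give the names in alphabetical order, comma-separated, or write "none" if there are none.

Target gamma = [May 1, May 12].
alpha [May 11, May 22] → overlapped-by → no.
beta [May 3, May 4] → during → yes.
delta [May 4, May 7] → during → yes.
epsilon [May 7, May 17] → overlapped-by → no.
eta [May 8, May 18] → overlapped-by → no.
iota [May 14, May 20] → after → no.
kappa [May 11, May 19] → overlapped-by → no.
lambda [May 12, May 15] → met-by → no.
mu [May 21, May 26] → after → no.
theta [May 12, May 14] → met-by → no.
zeta [May 10, May 22] → overlapped-by → no.
Result: beta, delta.

beta, delta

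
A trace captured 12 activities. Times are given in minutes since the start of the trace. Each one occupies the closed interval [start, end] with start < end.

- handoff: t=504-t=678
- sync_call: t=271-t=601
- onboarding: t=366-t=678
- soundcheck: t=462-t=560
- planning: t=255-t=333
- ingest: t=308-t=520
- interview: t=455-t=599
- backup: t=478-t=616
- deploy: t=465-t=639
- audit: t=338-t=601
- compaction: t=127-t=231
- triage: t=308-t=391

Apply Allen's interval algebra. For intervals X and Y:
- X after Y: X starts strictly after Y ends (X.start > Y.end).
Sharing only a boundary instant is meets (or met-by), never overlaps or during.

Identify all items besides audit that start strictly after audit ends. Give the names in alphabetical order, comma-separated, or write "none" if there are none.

Target audit = [t=338, t=601].
backup [t=478, t=616] → overlapped-by → no.
compaction [t=127, t=231] → before → no.
deploy [t=465, t=639] → overlapped-by → no.
handoff [t=504, t=678] → overlapped-by → no.
ingest [t=308, t=520] → overlaps → no.
interview [t=455, t=599] → during → no.
onboarding [t=366, t=678] → overlapped-by → no.
planning [t=255, t=333] → before → no.
soundcheck [t=462, t=560] → during → no.
sync_call [t=271, t=601] → finished-by → no.
triage [t=308, t=391] → overlaps → no.
Result: none.

none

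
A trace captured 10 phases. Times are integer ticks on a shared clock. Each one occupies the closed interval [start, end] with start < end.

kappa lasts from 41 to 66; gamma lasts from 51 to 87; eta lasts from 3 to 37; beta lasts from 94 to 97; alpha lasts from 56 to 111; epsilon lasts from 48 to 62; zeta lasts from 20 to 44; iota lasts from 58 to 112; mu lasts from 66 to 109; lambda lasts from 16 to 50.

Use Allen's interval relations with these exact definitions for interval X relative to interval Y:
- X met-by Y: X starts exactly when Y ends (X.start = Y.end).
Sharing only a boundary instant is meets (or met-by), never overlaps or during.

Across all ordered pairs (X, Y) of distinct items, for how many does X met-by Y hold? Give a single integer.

Checking all 90 ordered pairs for relation 'met-by'; matching pairs in alphabetical order:
(mu, kappa): mu met-by kappa ✓
Count: 1.

1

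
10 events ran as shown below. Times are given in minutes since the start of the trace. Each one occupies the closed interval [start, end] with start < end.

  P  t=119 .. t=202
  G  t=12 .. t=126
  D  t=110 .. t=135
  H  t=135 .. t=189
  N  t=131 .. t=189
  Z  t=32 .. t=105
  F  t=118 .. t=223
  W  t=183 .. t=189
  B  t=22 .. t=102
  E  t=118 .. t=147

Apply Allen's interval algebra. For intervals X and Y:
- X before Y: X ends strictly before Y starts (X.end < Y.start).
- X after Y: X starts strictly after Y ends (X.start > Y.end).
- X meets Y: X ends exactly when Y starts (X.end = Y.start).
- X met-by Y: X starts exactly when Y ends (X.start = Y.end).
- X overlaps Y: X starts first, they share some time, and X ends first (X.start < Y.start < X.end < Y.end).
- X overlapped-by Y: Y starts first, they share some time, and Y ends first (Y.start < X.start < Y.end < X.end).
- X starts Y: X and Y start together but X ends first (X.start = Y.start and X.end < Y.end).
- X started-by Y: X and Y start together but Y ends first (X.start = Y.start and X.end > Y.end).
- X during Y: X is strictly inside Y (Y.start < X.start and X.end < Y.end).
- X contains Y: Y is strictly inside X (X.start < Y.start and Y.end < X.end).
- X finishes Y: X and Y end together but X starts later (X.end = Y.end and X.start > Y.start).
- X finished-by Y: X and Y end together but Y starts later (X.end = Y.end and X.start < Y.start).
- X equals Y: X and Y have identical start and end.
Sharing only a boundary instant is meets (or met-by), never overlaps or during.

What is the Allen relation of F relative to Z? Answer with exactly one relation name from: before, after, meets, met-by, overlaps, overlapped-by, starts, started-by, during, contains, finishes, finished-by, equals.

after

F = [t=118, t=223]; Z = [t=32, t=105].
Compare endpoints: F.start > Z.start, F.start > Z.end, F.end > Z.start, F.end > Z.end.
That pattern is 'after'.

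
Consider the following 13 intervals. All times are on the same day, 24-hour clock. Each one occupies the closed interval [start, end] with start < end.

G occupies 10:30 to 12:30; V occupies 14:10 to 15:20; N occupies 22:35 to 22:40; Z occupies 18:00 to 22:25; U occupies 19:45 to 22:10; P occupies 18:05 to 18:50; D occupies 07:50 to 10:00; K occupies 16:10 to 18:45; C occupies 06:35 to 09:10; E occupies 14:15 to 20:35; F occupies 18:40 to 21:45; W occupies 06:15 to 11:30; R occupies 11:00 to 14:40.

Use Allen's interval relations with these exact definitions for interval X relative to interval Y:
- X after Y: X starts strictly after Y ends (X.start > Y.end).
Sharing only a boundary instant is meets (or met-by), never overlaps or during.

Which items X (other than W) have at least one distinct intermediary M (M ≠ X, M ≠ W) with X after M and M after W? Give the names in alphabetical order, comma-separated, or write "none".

F, K, N, P, U, Z

Target W = [06:15, 11:30].
Intermediaries M with M after W: E, F, K, N, P, U, V, Z.
Via E — items with X after E: N.
Via F — items with X after F: N.
Via K — items with X after K: N, U.
Via N — items with X after N: none.
Via P — items with X after P: N, U.
Via U — items with X after U: N.
Via V — items with X after V: F, K, N, P, U, Z.
Via Z — items with X after Z: N.
Union: F, K, N, P, U, Z.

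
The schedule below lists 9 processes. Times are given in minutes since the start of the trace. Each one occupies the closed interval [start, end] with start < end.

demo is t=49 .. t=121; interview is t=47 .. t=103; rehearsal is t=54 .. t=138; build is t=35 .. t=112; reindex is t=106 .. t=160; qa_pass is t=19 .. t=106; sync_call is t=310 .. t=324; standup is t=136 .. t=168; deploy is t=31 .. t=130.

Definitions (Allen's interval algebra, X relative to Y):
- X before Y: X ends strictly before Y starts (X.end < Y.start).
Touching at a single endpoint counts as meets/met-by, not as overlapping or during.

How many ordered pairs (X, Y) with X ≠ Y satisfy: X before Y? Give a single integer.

14

Checking all 72 ordered pairs for relation 'before'; matching pairs in alphabetical order:
(build, standup): build before standup ✓
(build, sync_call): build before sync_call ✓
(demo, standup): demo before standup ✓
(demo, sync_call): demo before sync_call ✓
(deploy, standup): deploy before standup ✓
(deploy, sync_call): deploy before sync_call ✓
(interview, reindex): interview before reindex ✓
(interview, standup): interview before standup ✓
(interview, sync_call): interview before sync_call ✓
(qa_pass, standup): qa_pass before standup ✓
(qa_pass, sync_call): qa_pass before sync_call ✓
(rehearsal, sync_call): rehearsal before sync_call ✓
(reindex, sync_call): reindex before sync_call ✓
(standup, sync_call): standup before sync_call ✓
Count: 14.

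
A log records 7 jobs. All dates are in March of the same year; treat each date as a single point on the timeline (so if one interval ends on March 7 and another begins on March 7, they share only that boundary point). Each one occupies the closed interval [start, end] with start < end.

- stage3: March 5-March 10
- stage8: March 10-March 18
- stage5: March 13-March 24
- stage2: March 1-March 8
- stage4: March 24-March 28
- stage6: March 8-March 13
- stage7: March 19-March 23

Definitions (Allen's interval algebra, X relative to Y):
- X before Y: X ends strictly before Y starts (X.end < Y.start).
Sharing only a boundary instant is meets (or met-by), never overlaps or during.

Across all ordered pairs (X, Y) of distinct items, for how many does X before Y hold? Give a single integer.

Checking all 42 ordered pairs for relation 'before'; matching pairs in alphabetical order:
(stage2, stage4): stage2 before stage4 ✓
(stage2, stage5): stage2 before stage5 ✓
(stage2, stage7): stage2 before stage7 ✓
(stage2, stage8): stage2 before stage8 ✓
(stage3, stage4): stage3 before stage4 ✓
(stage3, stage5): stage3 before stage5 ✓
(stage3, stage7): stage3 before stage7 ✓
(stage6, stage4): stage6 before stage4 ✓
(stage6, stage7): stage6 before stage7 ✓
(stage7, stage4): stage7 before stage4 ✓
(stage8, stage4): stage8 before stage4 ✓
(stage8, stage7): stage8 before stage7 ✓
Count: 12.

12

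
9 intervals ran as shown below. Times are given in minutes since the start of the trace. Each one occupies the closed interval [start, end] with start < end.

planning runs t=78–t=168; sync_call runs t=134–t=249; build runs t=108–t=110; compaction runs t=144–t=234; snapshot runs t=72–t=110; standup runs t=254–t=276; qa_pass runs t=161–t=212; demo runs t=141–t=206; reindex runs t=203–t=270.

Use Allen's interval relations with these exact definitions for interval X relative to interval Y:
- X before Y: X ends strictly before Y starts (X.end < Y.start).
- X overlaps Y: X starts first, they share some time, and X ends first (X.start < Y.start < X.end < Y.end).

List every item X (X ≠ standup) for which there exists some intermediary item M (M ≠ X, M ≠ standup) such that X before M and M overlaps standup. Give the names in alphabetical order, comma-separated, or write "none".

Target standup = [t=254, t=276].
Intermediaries M with M overlaps standup: reindex.
Via reindex — items with X before reindex: build, planning, snapshot.
Union: build, planning, snapshot.

build, planning, snapshot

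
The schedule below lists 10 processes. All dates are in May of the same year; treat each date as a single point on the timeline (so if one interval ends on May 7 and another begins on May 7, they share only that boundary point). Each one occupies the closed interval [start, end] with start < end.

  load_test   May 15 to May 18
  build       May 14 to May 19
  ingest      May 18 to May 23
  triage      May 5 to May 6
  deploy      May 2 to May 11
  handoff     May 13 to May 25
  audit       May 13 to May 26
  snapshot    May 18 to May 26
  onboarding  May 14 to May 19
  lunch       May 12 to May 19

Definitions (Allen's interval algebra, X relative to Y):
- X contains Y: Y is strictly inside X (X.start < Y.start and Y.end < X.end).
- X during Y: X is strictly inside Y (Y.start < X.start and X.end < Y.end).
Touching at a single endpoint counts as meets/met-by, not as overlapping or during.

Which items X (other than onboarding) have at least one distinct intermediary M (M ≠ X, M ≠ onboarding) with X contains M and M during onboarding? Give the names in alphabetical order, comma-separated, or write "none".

Target onboarding = [May 14, May 19].
Intermediaries M with M during onboarding: load_test.
Via load_test — items with X contains load_test: audit, build, handoff, lunch.
Union: audit, build, handoff, lunch.

audit, build, handoff, lunch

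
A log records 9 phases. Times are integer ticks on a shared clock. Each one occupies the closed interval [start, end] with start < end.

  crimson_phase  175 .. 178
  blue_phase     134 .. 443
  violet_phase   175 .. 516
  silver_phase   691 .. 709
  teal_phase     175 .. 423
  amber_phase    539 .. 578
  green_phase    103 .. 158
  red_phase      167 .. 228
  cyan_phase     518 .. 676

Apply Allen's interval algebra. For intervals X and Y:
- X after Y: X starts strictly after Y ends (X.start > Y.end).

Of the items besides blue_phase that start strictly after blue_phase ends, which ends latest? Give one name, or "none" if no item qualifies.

silver_phase

Target blue_phase = [134, 443].
amber_phase [539, 578] → after → candidate.
crimson_phase [175, 178] → during → excluded.
cyan_phase [518, 676] → after → candidate.
green_phase [103, 158] → overlaps → excluded.
red_phase [167, 228] → during → excluded.
silver_phase [691, 709] → after → candidate.
teal_phase [175, 423] → during → excluded.
violet_phase [175, 516] → overlapped-by → excluded.
Among candidates, latest end is 709 → silver_phase.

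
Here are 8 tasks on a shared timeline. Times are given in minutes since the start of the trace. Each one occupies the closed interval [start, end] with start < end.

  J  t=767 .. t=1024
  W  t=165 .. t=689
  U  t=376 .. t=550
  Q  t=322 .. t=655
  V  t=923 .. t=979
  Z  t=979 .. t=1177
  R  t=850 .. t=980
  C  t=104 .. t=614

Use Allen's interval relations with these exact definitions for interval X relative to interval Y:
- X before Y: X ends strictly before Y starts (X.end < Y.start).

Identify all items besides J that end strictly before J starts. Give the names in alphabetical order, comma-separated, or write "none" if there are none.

C, Q, U, W

Target J = [t=767, t=1024].
C [t=104, t=614] → before → yes.
Q [t=322, t=655] → before → yes.
R [t=850, t=980] → during → no.
U [t=376, t=550] → before → yes.
V [t=923, t=979] → during → no.
W [t=165, t=689] → before → yes.
Z [t=979, t=1177] → overlapped-by → no.
Result: C, Q, U, W.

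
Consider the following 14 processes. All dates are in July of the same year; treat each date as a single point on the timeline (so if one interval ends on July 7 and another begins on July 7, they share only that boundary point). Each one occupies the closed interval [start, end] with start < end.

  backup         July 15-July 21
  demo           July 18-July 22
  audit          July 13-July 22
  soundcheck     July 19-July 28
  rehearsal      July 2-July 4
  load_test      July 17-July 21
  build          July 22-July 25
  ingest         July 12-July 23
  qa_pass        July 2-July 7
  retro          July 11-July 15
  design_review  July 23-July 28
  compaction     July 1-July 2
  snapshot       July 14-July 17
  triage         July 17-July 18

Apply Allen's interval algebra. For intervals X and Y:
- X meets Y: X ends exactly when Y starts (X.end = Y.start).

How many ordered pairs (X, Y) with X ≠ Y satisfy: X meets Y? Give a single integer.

Checking all 182 ordered pairs for relation 'meets'; matching pairs in alphabetical order:
(audit, build): audit meets build ✓
(compaction, qa_pass): compaction meets qa_pass ✓
(compaction, rehearsal): compaction meets rehearsal ✓
(demo, build): demo meets build ✓
(ingest, design_review): ingest meets design_review ✓
(retro, backup): retro meets backup ✓
(snapshot, load_test): snapshot meets load_test ✓
(snapshot, triage): snapshot meets triage ✓
(triage, demo): triage meets demo ✓
Count: 9.

9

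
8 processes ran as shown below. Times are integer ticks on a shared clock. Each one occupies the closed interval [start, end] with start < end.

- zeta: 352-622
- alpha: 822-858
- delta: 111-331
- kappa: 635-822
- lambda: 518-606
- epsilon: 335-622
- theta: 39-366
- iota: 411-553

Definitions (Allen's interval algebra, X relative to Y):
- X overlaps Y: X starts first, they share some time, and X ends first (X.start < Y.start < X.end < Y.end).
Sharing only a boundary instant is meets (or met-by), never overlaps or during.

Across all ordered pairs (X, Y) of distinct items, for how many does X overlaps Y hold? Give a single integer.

Checking all 56 ordered pairs for relation 'overlaps'; matching pairs in alphabetical order:
(iota, lambda): iota overlaps lambda ✓
(theta, epsilon): theta overlaps epsilon ✓
(theta, zeta): theta overlaps zeta ✓
Count: 3.

3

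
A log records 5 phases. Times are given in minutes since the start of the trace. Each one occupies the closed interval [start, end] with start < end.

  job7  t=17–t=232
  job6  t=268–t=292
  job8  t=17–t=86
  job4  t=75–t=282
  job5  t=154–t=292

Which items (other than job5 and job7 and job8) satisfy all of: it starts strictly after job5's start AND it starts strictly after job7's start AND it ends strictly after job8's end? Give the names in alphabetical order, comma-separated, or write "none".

job6

Conditions: its start is strictly after job5's start (X.start > t=154) AND its start is strictly after job7's start (X.start > t=17) AND its end is strictly after job8's end (X.end > t=86).
job4: start t=75 > t=154? ✗; start t=75 > t=17? ✓; end t=282 > t=86? ✓ → no.
job6: start t=268 > t=154? ✓; start t=268 > t=17? ✓; end t=292 > t=86? ✓ → yes.
Result: job6.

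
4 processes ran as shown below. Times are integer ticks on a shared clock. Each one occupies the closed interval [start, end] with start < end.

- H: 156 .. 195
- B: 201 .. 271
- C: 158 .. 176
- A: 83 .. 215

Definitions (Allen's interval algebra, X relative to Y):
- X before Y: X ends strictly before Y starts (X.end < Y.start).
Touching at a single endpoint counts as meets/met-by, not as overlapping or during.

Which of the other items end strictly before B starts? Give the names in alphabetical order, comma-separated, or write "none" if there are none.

C, H

Target B = [201, 271].
A [83, 215] → overlaps → no.
C [158, 176] → before → yes.
H [156, 195] → before → yes.
Result: C, H.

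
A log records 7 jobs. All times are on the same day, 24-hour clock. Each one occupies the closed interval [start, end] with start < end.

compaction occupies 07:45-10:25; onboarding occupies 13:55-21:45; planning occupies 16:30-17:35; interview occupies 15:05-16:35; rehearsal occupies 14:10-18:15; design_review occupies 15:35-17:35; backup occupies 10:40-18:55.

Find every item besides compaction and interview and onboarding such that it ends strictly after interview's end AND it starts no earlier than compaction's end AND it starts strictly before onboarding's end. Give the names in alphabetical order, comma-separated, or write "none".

backup, design_review, planning, rehearsal

Conditions: its end is strictly after interview's end (X.end > 16:35) AND its start is no earlier than compaction's end (X.start >= 10:25) AND its start is strictly before onboarding's end (X.start < 21:45).
backup: end 18:55 > 16:35? ✓; start 10:40 >= 10:25? ✓; start 10:40 < 21:45? ✓ → yes.
design_review: end 17:35 > 16:35? ✓; start 15:35 >= 10:25? ✓; start 15:35 < 21:45? ✓ → yes.
planning: end 17:35 > 16:35? ✓; start 16:30 >= 10:25? ✓; start 16:30 < 21:45? ✓ → yes.
rehearsal: end 18:15 > 16:35? ✓; start 14:10 >= 10:25? ✓; start 14:10 < 21:45? ✓ → yes.
Result: backup, design_review, planning, rehearsal.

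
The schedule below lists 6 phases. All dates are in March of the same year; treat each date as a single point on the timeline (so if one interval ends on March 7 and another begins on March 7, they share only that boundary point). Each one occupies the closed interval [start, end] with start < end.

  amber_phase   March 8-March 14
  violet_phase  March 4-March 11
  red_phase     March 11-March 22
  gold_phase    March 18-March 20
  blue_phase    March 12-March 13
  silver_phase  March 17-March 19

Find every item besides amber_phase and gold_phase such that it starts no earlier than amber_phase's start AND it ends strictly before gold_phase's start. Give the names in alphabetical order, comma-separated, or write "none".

blue_phase

Conditions: its start is no earlier than amber_phase's start (X.start >= March 8) AND its end is strictly before gold_phase's start (X.end < March 18).
blue_phase: start March 12 >= March 8? ✓; end March 13 < March 18? ✓ → yes.
red_phase: start March 11 >= March 8? ✓; end March 22 < March 18? ✗ → no.
silver_phase: start March 17 >= March 8? ✓; end March 19 < March 18? ✗ → no.
violet_phase: start March 4 >= March 8? ✗; end March 11 < March 18? ✓ → no.
Result: blue_phase.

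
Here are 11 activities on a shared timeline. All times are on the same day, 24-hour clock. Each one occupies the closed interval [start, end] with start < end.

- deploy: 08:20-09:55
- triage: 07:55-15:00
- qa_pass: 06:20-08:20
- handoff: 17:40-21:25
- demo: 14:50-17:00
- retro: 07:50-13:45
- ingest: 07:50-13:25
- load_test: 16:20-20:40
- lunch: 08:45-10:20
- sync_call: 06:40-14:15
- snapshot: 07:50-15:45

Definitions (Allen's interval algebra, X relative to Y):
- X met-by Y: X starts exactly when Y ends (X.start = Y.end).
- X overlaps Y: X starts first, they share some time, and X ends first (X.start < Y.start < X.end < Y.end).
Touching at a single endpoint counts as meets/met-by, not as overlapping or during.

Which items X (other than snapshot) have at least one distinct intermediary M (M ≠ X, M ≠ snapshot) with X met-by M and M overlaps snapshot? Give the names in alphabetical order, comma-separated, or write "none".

Target snapshot = [07:50, 15:45].
Intermediaries M with M overlaps snapshot: qa_pass, sync_call.
Via qa_pass — items with X met-by qa_pass: deploy.
Via sync_call — items with X met-by sync_call: none.
Union: deploy.

deploy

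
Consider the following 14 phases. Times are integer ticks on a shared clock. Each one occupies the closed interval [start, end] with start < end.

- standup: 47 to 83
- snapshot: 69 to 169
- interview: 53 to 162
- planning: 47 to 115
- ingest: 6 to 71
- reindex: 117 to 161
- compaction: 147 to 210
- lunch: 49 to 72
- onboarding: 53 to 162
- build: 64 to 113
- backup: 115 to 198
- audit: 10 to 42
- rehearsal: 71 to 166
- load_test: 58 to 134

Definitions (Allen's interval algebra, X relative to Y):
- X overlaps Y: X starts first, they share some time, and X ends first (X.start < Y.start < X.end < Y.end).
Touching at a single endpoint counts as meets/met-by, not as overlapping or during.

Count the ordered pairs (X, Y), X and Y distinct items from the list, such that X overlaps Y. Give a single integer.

45

Checking all 182 ordered pairs for relation 'overlaps'; matching pairs in alphabetical order:
(backup, compaction): backup overlaps compaction ✓
(build, rehearsal): build overlaps rehearsal ✓
(build, snapshot): build overlaps snapshot ✓
(ingest, build): ingest overlaps build ✓
(ingest, interview): ingest overlaps interview ✓
(ingest, load_test): ingest overlaps load_test ✓
(ingest, lunch): ingest overlaps lunch ✓
(ingest, onboarding): ingest overlaps onboarding ✓
(ingest, planning): ingest overlaps planning ✓
(ingest, snapshot): ingest overlaps snapshot ✓
(ingest, standup): ingest overlaps standup ✓
(interview, backup): interview overlaps backup ✓
(interview, compaction): interview overlaps compaction ✓
(interview, rehearsal): interview overlaps rehearsal ✓
(interview, snapshot): interview overlaps snapshot ✓
(load_test, backup): load_test overlaps backup ✓
(load_test, rehearsal): load_test overlaps rehearsal ✓
(load_test, reindex): load_test overlaps reindex ✓
(load_test, snapshot): load_test overlaps snapshot ✓
(lunch, build): lunch overlaps build ✓
(lunch, interview): lunch overlaps interview ✓
(lunch, load_test): lunch overlaps load_test ✓
(lunch, onboarding): lunch overlaps onboarding ✓
(lunch, rehearsal): lunch overlaps rehearsal ✓
... plus 21 further pairs not listed.
Count: 45.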